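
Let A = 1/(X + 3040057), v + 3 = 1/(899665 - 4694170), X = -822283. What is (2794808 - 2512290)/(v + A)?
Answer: -60961259785508940/647334923561 ≈ -94173.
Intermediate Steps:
v = -11383516/3794505 (v = -3 + 1/(899665 - 4694170) = -3 + 1/(-3794505) = -3 - 1/3794505 = -11383516/3794505 ≈ -3.0000)
A = 1/2217774 (A = 1/(-822283 + 3040057) = 1/2217774 ≈ 4.5090e-7)
(2794808 - 2512290)/(v + A) = (2794808 - 2512290)/(-11383516/3794505 + 1/2217774) = 282518/(-647334923561/215778321330) = 282518*(-215778321330/647334923561) = -60961259785508940/647334923561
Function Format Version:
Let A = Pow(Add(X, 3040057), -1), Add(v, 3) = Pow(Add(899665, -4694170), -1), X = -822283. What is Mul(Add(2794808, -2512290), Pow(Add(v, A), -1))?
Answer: Rational(-60961259785508940, 647334923561) ≈ -94173.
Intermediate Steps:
v = Rational(-11383516, 3794505) (v = Add(-3, Pow(Add(899665, -4694170), -1)) = Add(-3, Pow(-3794505, -1)) = Add(-3, Rational(-1, 3794505)) = Rational(-11383516, 3794505) ≈ -3.0000)
A = Rational(1, 2217774) (A = Pow(Add(-822283, 3040057), -1) = Pow(2217774, -1) = Rational(1, 2217774) ≈ 4.5090e-7)
Mul(Add(2794808, -2512290), Pow(Add(v, A), -1)) = Mul(Add(2794808, -2512290), Pow(Add(Rational(-11383516, 3794505), Rational(1, 2217774)), -1)) = Mul(282518, Pow(Rational(-647334923561, 215778321330), -1)) = Mul(282518, Rational(-215778321330, 647334923561)) = Rational(-60961259785508940, 647334923561)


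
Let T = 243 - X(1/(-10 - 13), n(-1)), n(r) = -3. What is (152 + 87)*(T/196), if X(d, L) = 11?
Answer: 13862/49 ≈ 282.90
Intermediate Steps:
T = 232 (T = 243 - 1*11 = 243 - 11 = 232)
(152 + 87)*(T/196) = (152 + 87)*(232/196) = 239*(232*(1/196)) = 239*(58/49) = 13862/49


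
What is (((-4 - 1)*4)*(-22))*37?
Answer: 16280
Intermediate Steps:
(((-4 - 1)*4)*(-22))*37 = (-5*4*(-22))*37 = -20*(-22)*37 = 440*37 = 16280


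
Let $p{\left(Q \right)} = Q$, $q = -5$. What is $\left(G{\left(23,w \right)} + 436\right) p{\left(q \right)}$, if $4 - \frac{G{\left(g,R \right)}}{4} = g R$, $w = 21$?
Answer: $7400$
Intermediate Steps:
$G{\left(g,R \right)} = 16 - 4 R g$ ($G{\left(g,R \right)} = 16 - 4 g R = 16 - 4 R g$)
$\left(G{\left(23,w \right)} + 436\right) p{\left(q \right)} = \left(\left(16 - 84 \cdot 23\right) + 436\right) \left(-5\right) = \left(\left(16 - 1932\right) + 436\right) \left(-5\right) = \left(-1916 + 436\right) \left(-5\right) = \left(-1480\right) \left(-5\right) = 7400$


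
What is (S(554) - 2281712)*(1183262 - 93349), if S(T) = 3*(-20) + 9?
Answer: -2486923156619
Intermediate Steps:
S(T) = -51 (S(T) = -60 + 9 = -51)
(S(554) - 2281712)*(1183262 - 93349) = (-51 - 2281712)*(1183262 - 93349) = -2281763*1089913 = -2486923156619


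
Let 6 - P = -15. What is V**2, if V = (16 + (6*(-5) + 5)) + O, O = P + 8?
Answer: 400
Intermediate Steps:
P = 21 (P = 6 - 1*(-15) = 6 + 15 = 21)
O = 29 (O = 21 + 8 = 29)
V = 20 (V = (16 + (6*(-5) + 5)) + 29 = (16 + (-30 + 5)) + 29 = (16 - 25) + 29 = -9 + 29 = 20)
V**2 = 20**2 = 400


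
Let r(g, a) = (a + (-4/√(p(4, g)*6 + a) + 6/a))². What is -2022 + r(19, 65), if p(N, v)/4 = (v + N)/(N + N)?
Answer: 627047337/283075 - 16924*√134/4355 ≈ 2170.1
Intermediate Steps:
p(N, v) = 2*(N + v)/N (p(N, v) = 4*((v + N)/(N + N)) = 4*((N + v)/((2*N))) = 4*((N + v)*(1/(2*N))) = 4*((N + v)/(2*N)) = 2*(N + v)/N)
r(g, a) = (a - 4/√(12 + a + 3*g) + 6/a)² (r(g, a) = (a + (-4/√((2 + 2*g/4)*6 + a) + 6/a))² = (a + (-4/√((2 + 2*g*(¼))*6 + a) + 6/a))² = (a + (-4/√((2 + g/2)*6 + a) + 6/a))² = (a + (-4/√((12 + 3*g) + a) + 6/a))² = (a + (-4/√(12 + a + 3*g) + 6/a))² = (a - 4/√(12 + a + 3*g) + 6/a)²)
-2022 + r(19, 65) = -2022 + (-4*65 + 6*√(12 + 65 + 3*19) + 65²*√(12 + 65 + 3*19))²/(65²*(12 + 65 + 3*19)) = -2022 + (-260 + 6*√(12 + 65 + 57) + 4225*√(12 + 65 + 57))²/(4225*(12 + 65 + 57)) = -2022 + (1/4225)*(-260 + 6*√134 + 4225*√134)²/134 = -2022 + (1/4225)*(1/134)*(-260 + 4231*√134)² = -2022 + (-260 + 4231*√134)²/566150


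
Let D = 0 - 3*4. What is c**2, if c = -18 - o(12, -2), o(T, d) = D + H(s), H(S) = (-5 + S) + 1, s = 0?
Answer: 4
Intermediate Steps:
D = -12 (D = 0 - 12 = -12)
H(S) = -4 + S
o(T, d) = -16 (o(T, d) = -12 + (-4 + 0) = -12 - 4 = -16)
c = -2 (c = -18 - 1*(-16) = -18 + 16 = -2)
c**2 = (-2)**2 = 4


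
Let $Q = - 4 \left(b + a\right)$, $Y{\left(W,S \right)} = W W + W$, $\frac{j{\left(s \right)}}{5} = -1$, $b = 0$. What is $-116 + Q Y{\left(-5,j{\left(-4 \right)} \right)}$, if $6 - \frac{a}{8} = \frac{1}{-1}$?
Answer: $-4596$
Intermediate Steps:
$j{\left(s \right)} = -5$ ($j{\left(s \right)} = 5 \left(-1\right) = -5$)
$a = 56$ ($a = 48 - \frac{8}{-1} = 48 - -8 = 48 + 8 = 56$)
$Y{\left(W,S \right)} = W + W^{2}$ ($Y{\left(W,S \right)} = W^{2} + W = W + W^{2}$)
$Q = -224$ ($Q = - 4 \left(0 + 56\right) = \left(-4\right) 56 = -224$)
$-116 + Q Y{\left(-5,j{\left(-4 \right)} \right)} = -116 - 224 \left(- 5 \left(1 - 5\right)\right) = -116 - 224 \left(\left(-5\right) \left(-4\right)\right) = -116 - 4480 = -4596$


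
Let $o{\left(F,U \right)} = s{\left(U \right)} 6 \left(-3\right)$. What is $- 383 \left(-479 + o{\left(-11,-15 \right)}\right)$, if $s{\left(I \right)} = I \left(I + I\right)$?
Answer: $3285757$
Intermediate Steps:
$s{\left(I \right)} = 2 I^{2}$ ($s{\left(I \right)} = I 2 I = 2 I^{2}$)
$o{\left(F,U \right)} = - 36 U^{2}$ ($o{\left(F,U \right)} = 2 U^{2} \cdot 6 \left(-3\right) = 12 U^{2} \left(-3\right) = - 36 U^{2}$)
$- 383 \left(-479 + o{\left(-11,-15 \right)}\right) = - 383 \left(-479 - 36 \left(-15\right)^{2}\right) = - 383 \left(-479 - 8100\right) = \left(-383\right) \left(-8579\right) = 3285757$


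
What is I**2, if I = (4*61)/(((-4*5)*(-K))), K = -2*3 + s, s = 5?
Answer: 3721/25 ≈ 148.84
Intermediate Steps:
K = -1 (K = -2*3 + 5 = -6 + 5 = -1)
I = -61/5 (I = (4*61)/(((-4*5)*(-1*(-1)))) = 244/((-20*1)) = 244/(-20) = 244*(-1/20) = -61/5 ≈ -12.200)
I**2 = (-61/5)**2 = 3721/25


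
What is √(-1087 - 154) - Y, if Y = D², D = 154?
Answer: -23716 + I*√1241 ≈ -23716.0 + 35.228*I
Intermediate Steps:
Y = 23716 (Y = 154² = 23716)
√(-1087 - 154) - Y = √(-1087 - 154) - 1*23716 = √(-1241) - 23716 = I*√1241 - 23716 = -23716 + I*√1241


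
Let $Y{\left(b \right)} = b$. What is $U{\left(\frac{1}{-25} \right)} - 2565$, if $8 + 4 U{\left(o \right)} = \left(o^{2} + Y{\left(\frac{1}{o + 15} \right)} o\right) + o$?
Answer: $- \frac{2400154601}{935000} \approx -2567.0$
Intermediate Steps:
$U{\left(o \right)} = -2 + \frac{o}{4} + \frac{o^{2}}{4} + \frac{o}{4 \left(15 + o\right)}$ ($U{\left(o \right)} = -2 + \frac{\left(o^{2} + \frac{o}{o + 15}\right) + o}{4} = -2 + \frac{\left(o^{2} + \frac{o}{15 + o}\right) + o}{4} = -2 + \frac{o + o^{2} + \frac{o}{15 + o}}{4} = -2 + \left(\frac{o}{4} + \frac{o^{2}}{4} + \frac{o}{4 \left(15 + o\right)}\right) = -2 + \frac{o}{4} + \frac{o^{2}}{4} + \frac{o}{4 \left(15 + o\right)}$)
$U{\left(\frac{1}{-25} \right)} - 2565 = \frac{\frac{1}{-25} + \left(15 + \frac{1}{-25}\right) \left(-8 + \frac{1}{-25} + \left(\frac{1}{-25}\right)^{2}\right)}{4 \left(15 + \frac{1}{-25}\right)} - 2565 = \frac{- \frac{1}{25} + \left(15 - \frac{1}{25}\right) \left(-8 - \frac{1}{25} + \left(- \frac{1}{25}\right)^{2}\right)}{4 \left(15 - \frac{1}{25}\right)} - 2565 = \frac{- \frac{1}{25} + \frac{374 \left(-8 - \frac{1}{25} + \frac{1}{625}\right)}{25}}{4 \cdot \frac{374}{25}} - 2565 = \frac{1}{4} \cdot \frac{25}{374} \left(- \frac{1}{25} + \frac{374}{25} \left(- \frac{5024}{625}\right)\right) - 2565 = \frac{1}{4} \cdot \frac{25}{374} \left(- \frac{1}{25} - \frac{1878976}{15625}\right) - 2565 = \frac{1}{4} \cdot \frac{25}{374} \left(- \frac{1879601}{15625}\right) - 2565 = - \frac{1879601}{935000} - 2565 = - \frac{2400154601}{935000}$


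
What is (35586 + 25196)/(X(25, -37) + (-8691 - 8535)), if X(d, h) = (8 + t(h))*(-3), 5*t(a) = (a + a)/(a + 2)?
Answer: -5318425/1509486 ≈ -3.5233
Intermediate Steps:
t(a) = 2*a/(5*(2 + a)) (t(a) = ((a + a)/(a + 2))/5 = ((2*a)/(2 + a))/5 = (2*a/(2 + a))/5 = 2*a/(5*(2 + a)))
X(d, h) = -24 - 6*h/(5*(2 + h)) (X(d, h) = (8 + 2*h/(5*(2 + h)))*(-3) = -24 - 6*h/(5*(2 + h)))
(35586 + 25196)/(X(25, -37) + (-8691 - 8535)) = (35586 + 25196)/(6*(-40 - 21*(-37))/(5*(2 - 37)) + (-8691 - 8535)) = 60782/((6/5)*(-40 + 777)/(-35) - 17226) = 60782/((6/5)*(-1/35)*737 - 17226) = 60782/(-4422/175 - 17226) = 60782/(-3018972/175) = 60782*(-175/3018972) = -5318425/1509486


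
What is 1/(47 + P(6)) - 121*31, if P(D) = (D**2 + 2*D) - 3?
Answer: -345091/92 ≈ -3751.0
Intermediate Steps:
P(D) = -3 + D**2 + 2*D
1/(47 + P(6)) - 121*31 = 1/(47 + (-3 + 6**2 + 2*6)) - 121*31 = 1/(47 + (-3 + 36 + 12)) - 3751 = 1/(47 + 45) - 3751 = 1/92 - 3751 = -345091/92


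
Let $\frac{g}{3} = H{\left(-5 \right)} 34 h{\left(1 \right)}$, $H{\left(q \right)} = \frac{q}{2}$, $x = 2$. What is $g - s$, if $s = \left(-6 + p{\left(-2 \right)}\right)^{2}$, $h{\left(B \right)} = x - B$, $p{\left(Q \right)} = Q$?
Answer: $-319$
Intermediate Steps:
$H{\left(q \right)} = \frac{q}{2}$ ($H{\left(q \right)} = q \frac{1}{2} = \frac{q}{2}$)
$h{\left(B \right)} = 2 - B$
$g = -255$ ($g = 3 \cdot \frac{1}{2} \left(-5\right) 34 \left(2 - 1\right) = 3 \left(- \frac{5}{2}\right) 34 \left(2 - 1\right) = 3 \left(\left(-85\right) 1\right) = 3 \left(-85\right) = -255$)
$s = 64$ ($s = \left(-6 - 2\right)^{2} = \left(-8\right)^{2} = 64$)
$g - s = -255 - 64 = -319$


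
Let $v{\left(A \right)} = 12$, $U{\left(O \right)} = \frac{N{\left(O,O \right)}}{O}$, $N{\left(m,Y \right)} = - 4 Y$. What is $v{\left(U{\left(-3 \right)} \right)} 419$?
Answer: $5028$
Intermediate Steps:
$U{\left(O \right)} = -4$ ($U{\left(O \right)} = \frac{\left(-4\right) O}{O} = -4$)
$v{\left(U{\left(-3 \right)} \right)} 419 = 12 \cdot 419 = 5028$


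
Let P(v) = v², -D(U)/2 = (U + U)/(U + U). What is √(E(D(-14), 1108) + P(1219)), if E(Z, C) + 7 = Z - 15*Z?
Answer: √1485982 ≈ 1219.0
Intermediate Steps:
D(U) = -2 (D(U) = -2*(U + U)/(U + U) = -2*2*U/(2*U) = -2*2*U*1/(2*U) = -2*1 = -2)
E(Z, C) = -7 - 14*Z (E(Z, C) = -7 + (Z - 15*Z) = -7 - 14*Z)
√(E(D(-14), 1108) + P(1219)) = √((-7 - 14*(-2)) + 1219²) = √((-7 + 28) + 1485961) = √(21 + 1485961) = √1485982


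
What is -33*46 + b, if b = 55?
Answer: -1463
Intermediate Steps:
-33*46 + b = -33*46 + 55 = -1518 + 55 = -1463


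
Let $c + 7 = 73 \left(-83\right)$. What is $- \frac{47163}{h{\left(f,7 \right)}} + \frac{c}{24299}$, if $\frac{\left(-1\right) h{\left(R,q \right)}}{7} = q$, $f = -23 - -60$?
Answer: $\frac{1145716503}{1190651} \approx 962.26$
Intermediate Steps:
$f = 37$ ($f = -23 + 60 = 37$)
$h{\left(R,q \right)} = - 7 q$
$c = -6066$ ($c = -7 + 73 \left(-83\right) = -7 - 6059 = -6066$)
$- \frac{47163}{h{\left(f,7 \right)}} + \frac{c}{24299} = - \frac{47163}{\left(-7\right) 7} - \frac{6066}{24299} = - \frac{47163}{-49} - \frac{6066}{24299} = \left(-47163\right) \left(- \frac{1}{49}\right) - \frac{6066}{24299} = \frac{47163}{49} - \frac{6066}{24299} = \frac{1145716503}{1190651}$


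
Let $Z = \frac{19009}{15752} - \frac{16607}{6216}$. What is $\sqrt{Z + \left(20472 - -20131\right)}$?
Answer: $\frac{\sqrt{380133299656226193}}{3059826} \approx 201.5$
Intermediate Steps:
$Z = - \frac{8964595}{6119652}$ ($Z = 19009 \cdot \frac{1}{15752} - \frac{16607}{6216} = \frac{19009}{15752} - \frac{16607}{6216} = - \frac{8964595}{6119652} \approx -1.4649$)
$\sqrt{Z + \left(20472 - -20131\right)} = \sqrt{- \frac{8964595}{6119652} + \left(20472 - -20131\right)} = \sqrt{- \frac{8964595}{6119652} + \left(20472 + 20131\right)} = \sqrt{- \frac{8964595}{6119652} + 40603} = \sqrt{\frac{248467265561}{6119652}} = \frac{\sqrt{380133299656226193}}{3059826}$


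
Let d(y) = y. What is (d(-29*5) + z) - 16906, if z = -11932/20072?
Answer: -85564901/5018 ≈ -17052.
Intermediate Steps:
z = -2983/5018 (z = -11932/20072 = -1*2983/5018 = -2983/5018 ≈ -0.59446)
(d(-29*5) + z) - 16906 = (-29*5 - 2983/5018) - 16906 = (-145 - 2983/5018) - 16906 = -730593/5018 - 16906 = -85564901/5018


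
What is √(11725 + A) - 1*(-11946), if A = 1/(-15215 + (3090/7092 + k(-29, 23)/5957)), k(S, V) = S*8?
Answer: 11946 + √1112087335765020540308299/9738969889 ≈ 12054.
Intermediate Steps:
k(S, V) = 8*S
A = -7041174/107128668779 (A = 1/(-15215 + (3090/7092 + (8*(-29))/5957)) = 1/(-15215 + (3090*(1/7092) - 232*1/5957)) = 1/(-15215 + (515/1182 - 232/5957)) = 1/(-15215 + 2793631/7041174) = 1/(-107128668779/7041174) = -7041174/107128668779 ≈ -6.5726e-5)
√(11725 + A) - 1*(-11946) = √(11725 - 7041174/107128668779) - 1*(-11946) = √(1256083634392601/107128668779) + 11946 = √1112087335765020540308299/9738969889 + 11946 = 11946 + √1112087335765020540308299/9738969889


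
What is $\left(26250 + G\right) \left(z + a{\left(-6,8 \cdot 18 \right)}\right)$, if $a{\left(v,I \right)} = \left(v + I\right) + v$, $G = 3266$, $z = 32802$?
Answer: $972079944$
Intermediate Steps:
$a{\left(v,I \right)} = I + 2 v$ ($a{\left(v,I \right)} = \left(I + v\right) + v = I + 2 v$)
$\left(26250 + G\right) \left(z + a{\left(-6,8 \cdot 18 \right)}\right) = \left(26250 + 3266\right) \left(32802 + \left(8 \cdot 18 + 2 \left(-6\right)\right)\right) = 29516 \left(32802 + \left(144 - 12\right)\right) = 29516 \left(32802 + 132\right) = 29516 \cdot 32934 = 972079944$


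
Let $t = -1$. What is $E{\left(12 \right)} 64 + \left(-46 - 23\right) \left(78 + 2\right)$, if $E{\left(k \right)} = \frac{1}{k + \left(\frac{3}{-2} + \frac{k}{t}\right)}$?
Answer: $- \frac{16688}{3} \approx -5562.7$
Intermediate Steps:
$E{\left(k \right)} = - \frac{2}{3}$ ($E{\left(k \right)} = \frac{1}{k + \left(\frac{3}{-2} + \frac{k}{-1}\right)} = \frac{1}{k + \left(3 \left(- \frac{1}{2}\right) + k \left(-1\right)\right)} = \frac{1}{k - \left(\frac{3}{2} + k\right)} = \frac{1}{- \frac{3}{2}} = - \frac{2}{3}$)
$E{\left(12 \right)} 64 + \left(-46 - 23\right) \left(78 + 2\right) = \left(- \frac{2}{3}\right) 64 + \left(-46 - 23\right) \left(78 + 2\right) = - \frac{128}{3} - 5520 = - \frac{16688}{3}$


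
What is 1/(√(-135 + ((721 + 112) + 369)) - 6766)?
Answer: -6766/45777689 - √1067/45777689 ≈ -0.00014851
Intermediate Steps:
1/(√(-135 + ((721 + 112) + 369)) - 6766) = 1/(√(-135 + (833 + 369)) - 6766) = 1/(√(-135 + 1202) - 6766) = 1/(√1067 - 6766) = 1/(-6766 + √1067)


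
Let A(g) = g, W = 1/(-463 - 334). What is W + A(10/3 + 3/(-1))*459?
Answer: 121940/797 ≈ 153.00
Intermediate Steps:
W = -1/797 (W = 1/(-797) = -1/797 ≈ -0.0012547)
W + A(10/3 + 3/(-1))*459 = -1/797 + (10/3 + 3/(-1))*459 = -1/797 + (10*(⅓) + 3*(-1))*459 = -1/797 + (10/3 - 3)*459 = -1/797 + (⅓)*459 = -1/797 + 153 = 121940/797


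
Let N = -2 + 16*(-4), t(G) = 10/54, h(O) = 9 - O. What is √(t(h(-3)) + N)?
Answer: I*√5331/9 ≈ 8.1126*I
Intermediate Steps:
t(G) = 5/27 (t(G) = 10*(1/54) = 5/27)
N = -66 (N = -2 - 64 = -66)
√(t(h(-3)) + N) = √(5/27 - 66) = √(-1777/27) = I*√5331/9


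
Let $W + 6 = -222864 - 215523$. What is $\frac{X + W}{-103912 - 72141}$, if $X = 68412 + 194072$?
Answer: $\frac{175909}{176053} \approx 0.99918$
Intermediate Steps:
$W = -438393$ ($W = -6 - 438387 = -438393$)
$X = 262484$
$\frac{X + W}{-103912 - 72141} = \frac{262484 - 438393}{-103912 - 72141} = - \frac{175909}{-176053} = \left(-175909\right) \left(- \frac{1}{176053}\right) = \frac{175909}{176053}$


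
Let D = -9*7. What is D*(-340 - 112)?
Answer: 28476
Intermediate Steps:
D = -63
D*(-340 - 112) = -63*(-340 - 112) = -63*(-452) = 28476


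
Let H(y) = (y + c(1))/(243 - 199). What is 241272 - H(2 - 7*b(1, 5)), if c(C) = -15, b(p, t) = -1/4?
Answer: 42463917/176 ≈ 2.4127e+5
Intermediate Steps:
b(p, t) = -¼ (b(p, t) = -1*¼ = -¼)
H(y) = -15/44 + y/44 (H(y) = (y - 15)/(243 - 199) = (-15 + y)/44 = (-15 + y)*(1/44) = -15/44 + y/44)
241272 - H(2 - 7*b(1, 5)) = 241272 - (-15/44 + (2 - 7*(-¼))/44) = 241272 - (-15/44 + (2 + 7/4)/44) = 241272 - (-15/44 + (1/44)*(15/4)) = 241272 - (-15/44 + 15/176) = 241272 - 1*(-45/176) = 241272 + 45/176 = 42463917/176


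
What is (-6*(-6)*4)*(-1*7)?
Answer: -1008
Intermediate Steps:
(-6*(-6)*4)*(-1*7) = (36*4)*(-7) = 144*(-7) = -1008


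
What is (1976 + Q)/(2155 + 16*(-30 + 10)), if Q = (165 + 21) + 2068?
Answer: 846/367 ≈ 2.3052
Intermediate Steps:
Q = 2254 (Q = 186 + 2068 = 2254)
(1976 + Q)/(2155 + 16*(-30 + 10)) = (1976 + 2254)/(2155 + 16*(-30 + 10)) = 4230/(2155 + 16*(-20)) = 4230/(2155 - 320) = 4230/1835 = 4230*(1/1835) = 846/367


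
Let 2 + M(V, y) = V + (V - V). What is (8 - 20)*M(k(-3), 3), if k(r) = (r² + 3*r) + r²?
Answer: -84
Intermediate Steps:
k(r) = 2*r² + 3*r
M(V, y) = -2 + V (M(V, y) = -2 + (V + (V - V)) = -2 + (V + 0) = -2 + V)
(8 - 20)*M(k(-3), 3) = (8 - 20)*(-2 - 3*(3 + 2*(-3))) = -12*(-2 - 3*(3 - 6)) = -12*(-2 - 3*(-3)) = -12*(-2 + 9) = -12*7 = -84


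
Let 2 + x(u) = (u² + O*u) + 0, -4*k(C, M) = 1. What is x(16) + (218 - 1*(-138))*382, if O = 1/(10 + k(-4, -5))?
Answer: 5313658/39 ≈ 1.3625e+5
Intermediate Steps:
k(C, M) = -¼ (k(C, M) = -¼*1 = -¼)
O = 4/39 (O = 1/(10 - ¼) = 1/(39/4) = 4/39 ≈ 0.10256)
x(u) = -2 + u² + 4*u/39 (x(u) = -2 + ((u² + 4*u/39) + 0) = -2 + (u² + 4*u/39) = -2 + u² + 4*u/39)
x(16) + (218 - 1*(-138))*382 = (-2 + 16² + (4/39)*16) + (218 - 1*(-138))*382 = (-2 + 256 + 64/39) + (218 + 138)*382 = 9970/39 + 356*382 = 9970/39 + 135992 = 5313658/39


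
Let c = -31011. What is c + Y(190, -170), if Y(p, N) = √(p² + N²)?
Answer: -31011 + 50*√26 ≈ -30756.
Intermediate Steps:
Y(p, N) = √(N² + p²)
c + Y(190, -170) = -31011 + √((-170)² + 190²) = -31011 + √(28900 + 36100) = -31011 + √65000 = -31011 + 50*√26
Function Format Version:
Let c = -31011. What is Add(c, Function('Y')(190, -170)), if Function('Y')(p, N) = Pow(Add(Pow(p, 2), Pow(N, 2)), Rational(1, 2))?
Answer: Add(-31011, Mul(50, Pow(26, Rational(1, 2)))) ≈ -30756.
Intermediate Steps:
Function('Y')(p, N) = Pow(Add(Pow(N, 2), Pow(p, 2)), Rational(1, 2))
Add(c, Function('Y')(190, -170)) = Add(-31011, Pow(Add(Pow(-170, 2), Pow(190, 2)), Rational(1, 2))) = Add(-31011, Pow(Add(28900, 36100), Rational(1, 2))) = Add(-31011, Pow(65000, Rational(1, 2))) = Add(-31011, Mul(50, Pow(26, Rational(1, 2))))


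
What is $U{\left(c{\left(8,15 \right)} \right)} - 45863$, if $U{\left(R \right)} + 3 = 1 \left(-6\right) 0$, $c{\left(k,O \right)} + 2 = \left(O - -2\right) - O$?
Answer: $-45866$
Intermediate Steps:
$c{\left(k,O \right)} = 0$ ($c{\left(k,O \right)} = -2 + \left(\left(O - -2\right) - O\right) = -2 + \left(\left(O + 2\right) - O\right) = -2 + \left(\left(2 + O\right) - O\right) = -2 + 2 = 0$)
$U{\left(R \right)} = -3$ ($U{\left(R \right)} = -3 + 1 \left(-6\right) 0 = -3 - 0 = -3 + 0 = -3$)
$U{\left(c{\left(8,15 \right)} \right)} - 45863 = -3 - 45863 = -45866$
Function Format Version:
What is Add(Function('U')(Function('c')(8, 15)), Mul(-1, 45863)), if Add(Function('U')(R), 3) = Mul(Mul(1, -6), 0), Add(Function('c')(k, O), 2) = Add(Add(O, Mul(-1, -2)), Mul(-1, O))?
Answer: -45866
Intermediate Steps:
Function('c')(k, O) = 0 (Function('c')(k, O) = Add(-2, Add(Add(O, Mul(-1, -2)), Mul(-1, O))) = Add(-2, Add(Add(O, 2), Mul(-1, O))) = Add(-2, Add(Add(2, O), Mul(-1, O))) = Add(-2, 2) = 0)
Function('U')(R) = -3 (Function('U')(R) = Add(-3, Mul(Mul(1, -6), 0)) = Add(-3, Mul(-6, 0)) = Add(-3, 0) = -3)
Add(Function('U')(Function('c')(8, 15)), Mul(-1, 45863)) = Add(-3, Mul(-1, 45863)) = Add(-3, -45863) = -45866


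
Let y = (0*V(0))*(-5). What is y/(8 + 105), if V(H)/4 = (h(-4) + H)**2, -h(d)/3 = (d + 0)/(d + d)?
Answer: 0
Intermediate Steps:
h(d) = -3/2 (h(d) = -3*(d + 0)/(d + d) = -3*d/(2*d) = -3*d*1/(2*d) = -3*1/2 = -3/2)
V(H) = 4*(-3/2 + H)**2
y = 0 (y = (0*(-3 + 2*0)**2)*(-5) = (0*(-3 + 0)**2)*(-5) = (0*(-3)**2)*(-5) = (0*9)*(-5) = 0*(-5) = 0)
y/(8 + 105) = 0/(8 + 105) = 0/113 = 0*(1/113) = 0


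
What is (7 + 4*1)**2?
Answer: 121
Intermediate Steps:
(7 + 4*1)**2 = (7 + 4)**2 = 11**2 = 121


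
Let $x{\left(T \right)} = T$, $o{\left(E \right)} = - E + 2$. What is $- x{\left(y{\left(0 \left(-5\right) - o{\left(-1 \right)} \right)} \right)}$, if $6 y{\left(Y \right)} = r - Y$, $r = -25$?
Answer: $\frac{11}{3} \approx 3.6667$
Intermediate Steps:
$o{\left(E \right)} = 2 - E$
$y{\left(Y \right)} = - \frac{25}{6} - \frac{Y}{6}$ ($y{\left(Y \right)} = \frac{-25 - Y}{6} = - \frac{25}{6} - \frac{Y}{6}$)
$- x{\left(y{\left(0 \left(-5\right) - o{\left(-1 \right)} \right)} \right)} = - (- \frac{25}{6} - \frac{0 \left(-5\right) - \left(2 - -1\right)}{6}) = - (- \frac{25}{6} - \frac{0 - \left(2 + 1\right)}{6}) = - (- \frac{25}{6} - \frac{0 - 3}{6}) = - (- \frac{25}{6} - - \frac{1}{2}) = - (- \frac{25}{6} + \frac{1}{2}) = \left(-1\right) \left(- \frac{11}{3}\right) = \frac{11}{3}$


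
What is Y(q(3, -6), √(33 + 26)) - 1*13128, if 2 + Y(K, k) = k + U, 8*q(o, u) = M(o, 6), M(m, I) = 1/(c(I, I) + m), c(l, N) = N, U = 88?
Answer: -13042 + √59 ≈ -13034.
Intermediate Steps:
M(m, I) = 1/(I + m)
q(o, u) = 1/(8*(6 + o))
Y(K, k) = 86 + k (Y(K, k) = -2 + (k + 88) = -2 + (88 + k) = 86 + k)
Y(q(3, -6), √(33 + 26)) - 1*13128 = (86 + √(33 + 26)) - 1*13128 = (86 + √59) - 13128 = -13042 + √59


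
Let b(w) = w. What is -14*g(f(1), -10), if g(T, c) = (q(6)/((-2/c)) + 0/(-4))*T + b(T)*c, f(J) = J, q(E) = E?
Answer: -280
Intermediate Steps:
g(T, c) = -2*T*c (g(T, c) = (6/((-2/c)) + 0/(-4))*T + T*c = (6*(-c/2) + 0*(-¼))*T + T*c = (-3*c + 0)*T + T*c = (-3*c)*T + T*c = -3*T*c + T*c = -2*T*c)
-14*g(f(1), -10) = -(-28)*(-10) = -14*20 = -280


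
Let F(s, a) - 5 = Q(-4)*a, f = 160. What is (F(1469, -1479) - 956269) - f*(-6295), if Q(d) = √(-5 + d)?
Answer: 50936 - 4437*I ≈ 50936.0 - 4437.0*I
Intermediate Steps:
F(s, a) = 5 + 3*I*a (F(s, a) = 5 + √(-5 - 4)*a = 5 + √(-9)*a = 5 + (3*I)*a = 5 + 3*I*a)
(F(1469, -1479) - 956269) - f*(-6295) = ((5 + 3*I*(-1479)) - 956269) - 160*(-6295) = ((5 - 4437*I) - 956269) - 1*(-1007200) = (-956264 - 4437*I) + 1007200 = 50936 - 4437*I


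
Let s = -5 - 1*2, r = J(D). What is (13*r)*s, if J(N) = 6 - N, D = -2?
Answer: -728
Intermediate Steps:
r = 8 (r = 6 - 1*(-2) = 6 + 2 = 8)
s = -7 (s = -5 - 2 = -7)
(13*r)*s = (13*8)*(-7) = 104*(-7) = -728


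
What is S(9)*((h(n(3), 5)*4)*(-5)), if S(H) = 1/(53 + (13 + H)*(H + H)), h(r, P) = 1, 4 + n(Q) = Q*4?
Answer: -20/449 ≈ -0.044543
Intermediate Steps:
n(Q) = -4 + 4*Q (n(Q) = -4 + Q*4 = -4 + 4*Q)
S(H) = 1/(53 + 2*H*(13 + H)) (S(H) = 1/(53 + (13 + H)*(2*H)) = 1/(53 + 2*H*(13 + H)))
S(9)*((h(n(3), 5)*4)*(-5)) = ((1*4)*(-5))/(53 + 2*9² + 26*9) = (4*(-5))/(53 + 2*81 + 234) = -20/(53 + 162 + 234) = -20/449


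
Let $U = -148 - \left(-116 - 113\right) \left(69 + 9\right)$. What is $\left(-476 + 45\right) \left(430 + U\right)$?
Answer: $-7820064$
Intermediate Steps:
$U = 17714$ ($U = -148 - \left(-229\right) 78 = -148 - -17862 = -148 + 17862 = 17714$)
$\left(-476 + 45\right) \left(430 + U\right) = \left(-476 + 45\right) \left(430 + 17714\right) = \left(-431\right) 18144 = -7820064$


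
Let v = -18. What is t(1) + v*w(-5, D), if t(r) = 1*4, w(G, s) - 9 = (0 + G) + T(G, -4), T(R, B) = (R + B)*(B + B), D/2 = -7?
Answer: -1364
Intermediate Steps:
D = -14 (D = 2*(-7) = -14)
T(R, B) = 2*B*(B + R) (T(R, B) = (B + R)*(2*B) = 2*B*(B + R))
w(G, s) = 41 - 7*G (w(G, s) = 9 + ((0 + G) + 2*(-4)*(-4 + G)) = 9 + (G + (32 - 8*G)) = 9 + (32 - 7*G) = 41 - 7*G)
t(r) = 4
t(1) + v*w(-5, D) = 4 - 18*(41 - 7*(-5)) = 4 - 18*(41 + 35) = 4 - 18*76 = 4 - 1368 = -1364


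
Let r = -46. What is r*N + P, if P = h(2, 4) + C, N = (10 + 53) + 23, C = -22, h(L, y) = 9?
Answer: -3969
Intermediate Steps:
N = 86 (N = 63 + 23 = 86)
P = -13 (P = 9 - 22 = -13)
r*N + P = -46*86 - 13 = -3956 - 13 = -3969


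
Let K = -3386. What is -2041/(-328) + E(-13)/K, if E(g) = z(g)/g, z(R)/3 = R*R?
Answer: 3461809/555304 ≈ 6.2341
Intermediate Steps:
z(R) = 3*R² (z(R) = 3*(R*R) = 3*R²)
E(g) = 3*g (E(g) = (3*g²)/g = 3*g)
-2041/(-328) + E(-13)/K = -2041/(-328) + (3*(-13))/(-3386) = -2041*(-1/328) - 39*(-1/3386) = 2041/328 + 39/3386 = 3461809/555304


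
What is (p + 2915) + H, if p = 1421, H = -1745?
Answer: 2591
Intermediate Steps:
(p + 2915) + H = (1421 + 2915) - 1745 = 4336 - 1745 = 2591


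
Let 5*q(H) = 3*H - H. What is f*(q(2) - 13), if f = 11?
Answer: -671/5 ≈ -134.20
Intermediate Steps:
q(H) = 2*H/5 (q(H) = (3*H - H)/5 = (2*H)/5 = 2*H/5)
f*(q(2) - 13) = 11*((⅖)*2 - 13) = 11*(⅘ - 13) = 11*(-61/5) = -671/5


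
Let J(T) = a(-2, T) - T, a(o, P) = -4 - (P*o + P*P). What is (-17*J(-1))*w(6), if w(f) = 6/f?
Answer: 102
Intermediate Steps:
a(o, P) = -4 - P² - P*o (a(o, P) = -4 - (P*o + P²) = -4 - (P² + P*o) = -4 + (-P² - P*o) = -4 - P² - P*o)
J(T) = -4 + T - T² (J(T) = (-4 - T² - 1*T*(-2)) - T = (-4 - T² + 2*T) - T = -4 + T - T²)
(-17*J(-1))*w(6) = (-17*(-4 - 1 - 1*(-1)²))*(6/6) = (-17*(-4 - 1 - 1*1))*(6*(⅙)) = -17*(-4 - 1 - 1)*1 = -17*(-6)*1 = 102*1 = 102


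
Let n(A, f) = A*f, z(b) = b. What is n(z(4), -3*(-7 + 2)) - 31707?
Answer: -31647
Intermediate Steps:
n(z(4), -3*(-7 + 2)) - 31707 = 4*(-3*(-7 + 2)) - 31707 = 4*(-3*(-5)) - 31707 = 4*15 - 31707 = 60 - 31707 = -31647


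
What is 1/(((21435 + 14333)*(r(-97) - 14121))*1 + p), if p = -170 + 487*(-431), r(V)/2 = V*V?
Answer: 1/167792229 ≈ 5.9597e-9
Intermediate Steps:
r(V) = 2*V**2 (r(V) = 2*(V*V) = 2*V**2)
p = -210067 (p = -170 - 209897 = -210067)
1/(((21435 + 14333)*(r(-97) - 14121))*1 + p) = 1/(((21435 + 14333)*(2*(-97)**2 - 14121))*1 - 210067) = 1/((35768*(2*9409 - 14121))*1 - 210067) = 1/((35768*(18818 - 14121))*1 - 210067) = 1/((35768*4697)*1 - 210067) = 1/(168002296*1 - 210067) = 1/(168002296 - 210067) = 1/167792229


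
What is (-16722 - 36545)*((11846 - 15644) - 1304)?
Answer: 271768234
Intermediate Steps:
(-16722 - 36545)*((11846 - 15644) - 1304) = -53267*(-3798 - 1304) = -53267*(-5102) = 271768234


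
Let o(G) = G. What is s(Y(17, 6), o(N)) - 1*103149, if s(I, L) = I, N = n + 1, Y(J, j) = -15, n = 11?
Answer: -103164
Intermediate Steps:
N = 12 (N = 11 + 1 = 12)
s(Y(17, 6), o(N)) - 1*103149 = -15 - 1*103149 = -15 - 103149 = -103164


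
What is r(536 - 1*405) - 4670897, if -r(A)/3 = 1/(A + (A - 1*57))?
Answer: -957533888/205 ≈ -4.6709e+6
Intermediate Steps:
r(A) = -3/(-57 + 2*A) (r(A) = -3/(A + (A - 1*57)) = -3/(A + (A - 57)) = -3/(A + (-57 + A)) = -3/(-57 + 2*A))
r(536 - 1*405) - 4670897 = -3/(-57 + 2*(536 - 1*405)) - 4670897 = -3/(-57 + 2*(536 - 405)) - 4670897 = -3/(-57 + 2*131) - 4670897 = -3/(-57 + 262) - 4670897 = -3/205 - 4670897 = -957533888/205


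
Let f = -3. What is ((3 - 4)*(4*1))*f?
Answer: 12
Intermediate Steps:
((3 - 4)*(4*1))*f = ((3 - 4)*(4*1))*(-3) = -1*4*(-3) = -4*(-3) = 12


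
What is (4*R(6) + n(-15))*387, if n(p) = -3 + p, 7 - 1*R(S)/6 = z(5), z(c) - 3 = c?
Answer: -16254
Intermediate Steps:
z(c) = 3 + c
R(S) = -6 (R(S) = 42 - 6*(3 + 5) = 42 - 6*8 = 42 - 48 = -6)
(4*R(6) + n(-15))*387 = (4*(-6) + (-3 - 15))*387 = (-24 - 18)*387 = -42*387 = -16254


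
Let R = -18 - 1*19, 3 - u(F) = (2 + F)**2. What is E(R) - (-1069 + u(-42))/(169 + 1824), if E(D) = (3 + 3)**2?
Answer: 74414/1993 ≈ 37.338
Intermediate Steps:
u(F) = 3 - (2 + F)**2
R = -37 (R = -18 - 19 = -37)
E(D) = 36 (E(D) = 6**2 = 36)
E(R) - (-1069 + u(-42))/(169 + 1824) = 36 - (-1069 + (3 - (2 - 42)**2))/(169 + 1824) = 36 - (-1069 + (3 - 1*(-40)**2))/1993 = 36 - (-1069 + (3 - 1*1600))/1993 = 36 - (-1069 + (3 - 1600))/1993 = 36 - (-1069 - 1597)/1993 = 36 - (-2666)/1993 = 36 - 1*(-2666/1993) = 36 + 2666/1993 = 74414/1993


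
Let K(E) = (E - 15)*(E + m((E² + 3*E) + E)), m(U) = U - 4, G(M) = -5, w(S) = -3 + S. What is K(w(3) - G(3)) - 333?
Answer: -793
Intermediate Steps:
m(U) = -4 + U
K(E) = (-15 + E)*(-4 + E² + 5*E) (K(E) = (E - 15)*(E + (-4 + ((E² + 3*E) + E))) = (-15 + E)*(E + (-4 + (E² + 4*E))) = (-15 + E)*(E + (-4 + E² + 4*E)) = (-15 + E)*(-4 + E² + 5*E))
K(w(3) - G(3)) - 333 = (60 + ((-3 + 3) - 1*(-5))³ - 79*((-3 + 3) - 1*(-5)) - 10*((-3 + 3) - 1*(-5))²) - 333 = (60 + (0 + 5)³ - 79*(0 + 5) - 10*(0 + 5)²) - 333 = (60 + 5³ - 79*5 - 10*5²) - 333 = (60 + 125 - 395 - 10*25) - 333 = (60 + 125 - 395 - 250) - 333 = -460 - 333 = -793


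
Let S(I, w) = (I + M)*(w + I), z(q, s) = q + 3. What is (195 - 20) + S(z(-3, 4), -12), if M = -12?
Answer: 319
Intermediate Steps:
z(q, s) = 3 + q
S(I, w) = (-12 + I)*(I + w) (S(I, w) = (I - 12)*(w + I) = (-12 + I)*(I + w))
(195 - 20) + S(z(-3, 4), -12) = (195 - 20) + ((3 - 3)² - 12*(3 - 3) - 12*(-12) + (3 - 3)*(-12)) = 175 + (0² - 12*0 + 144 + 0*(-12)) = 175 + (0 + 0 + 144 + 0) = 175 + 144 = 319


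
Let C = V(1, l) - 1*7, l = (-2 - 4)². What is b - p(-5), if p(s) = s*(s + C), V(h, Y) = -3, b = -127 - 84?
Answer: -286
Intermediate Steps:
b = -211
l = 36 (l = (-6)² = 36)
C = -10 (C = -3 - 1*7 = -3 - 7 = -10)
p(s) = s*(-10 + s) (p(s) = s*(s - 10) = s*(-10 + s))
b - p(-5) = -211 - (-5)*(-10 - 5) = -211 - (-5)*(-15) = -211 - 1*75 = -211 - 75 = -286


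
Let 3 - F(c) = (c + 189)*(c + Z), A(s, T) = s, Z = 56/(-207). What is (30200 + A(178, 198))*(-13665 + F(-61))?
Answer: -12197880860/69 ≈ -1.7678e+8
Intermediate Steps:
Z = -56/207 (Z = 56*(-1/207) = -56/207 ≈ -0.27053)
F(c) = 3 - (189 + c)*(-56/207 + c) (F(c) = 3 - (c + 189)*(c - 56/207) = 3 - (189 + c)*(-56/207 + c))
(30200 + A(178, 198))*(-13665 + F(-61)) = (30200 + 178)*(-13665 + (1245/23 - 1*(-61)**2 - 39067/207*(-61))) = 30378*(-13665 + (1245/23 - 1*3721 + 2383087/207)) = 30378*(-13665 + (1245/23 - 3721 + 2383087/207)) = 30378*(-13665 + 1624045/207) = 30378*(-1204610/207) = -12197880860/69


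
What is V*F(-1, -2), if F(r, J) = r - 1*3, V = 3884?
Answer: -15536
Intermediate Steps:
F(r, J) = -3 + r (F(r, J) = r - 3 = -3 + r)
V*F(-1, -2) = 3884*(-3 - 1) = 3884*(-4) = -15536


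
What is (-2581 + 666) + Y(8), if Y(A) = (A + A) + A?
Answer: -1891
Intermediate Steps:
Y(A) = 3*A (Y(A) = 2*A + A = 3*A)
(-2581 + 666) + Y(8) = (-2581 + 666) + 3*8 = -1915 + 24 = -1891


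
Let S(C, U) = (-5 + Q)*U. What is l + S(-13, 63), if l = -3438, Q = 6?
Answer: -3375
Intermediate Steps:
S(C, U) = U (S(C, U) = (-5 + 6)*U = 1*U = U)
l + S(-13, 63) = -3438 + 63 = -3375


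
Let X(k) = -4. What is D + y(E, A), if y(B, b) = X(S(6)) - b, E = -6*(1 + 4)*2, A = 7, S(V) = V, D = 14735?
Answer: 14724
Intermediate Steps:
E = -60 (E = -6*5*2 = -30*2 = -60)
y(B, b) = -4 - b
D + y(E, A) = 14735 + (-4 - 1*7) = 14735 + (-4 - 7) = 14735 - 11 = 14724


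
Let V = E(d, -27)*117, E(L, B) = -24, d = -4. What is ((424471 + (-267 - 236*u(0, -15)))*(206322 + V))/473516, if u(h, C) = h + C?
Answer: 21762973104/118379 ≈ 1.8384e+5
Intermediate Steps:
u(h, C) = C + h
V = -2808 (V = -24*117 = -2808)
((424471 + (-267 - 236*u(0, -15)))*(206322 + V))/473516 = ((424471 + (-267 - 236*(-15 + 0)))*(206322 - 2808))/473516 = ((424471 + (-267 - 236*(-15)))*203514)*(1/473516) = ((424471 + (-267 + 3540))*203514)*(1/473516) = ((424471 + 3273)*203514)*(1/473516) = (427744*203514)*(1/473516) = 87051892416*(1/473516) = 21762973104/118379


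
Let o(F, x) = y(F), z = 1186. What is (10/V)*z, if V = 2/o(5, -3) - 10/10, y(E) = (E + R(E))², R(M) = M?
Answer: -593000/49 ≈ -12102.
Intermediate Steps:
y(E) = 4*E² (y(E) = (E + E)² = (2*E)² = 4*E²)
o(F, x) = 4*F²
V = -49/50 (V = 2/((4*5²)) - 10/10 = 2/((4*25)) - 10*⅒ = 2/100 - 1 = 2*(1/100) - 1 = 1/50 - 1 = -49/50 ≈ -0.98000)
(10/V)*z = (10/(-49/50))*1186 = (10*(-50/49))*1186 = -500/49*1186 = -593000/49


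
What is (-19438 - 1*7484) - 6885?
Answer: -33807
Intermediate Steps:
(-19438 - 1*7484) - 6885 = (-19438 - 7484) - 6885 = -26922 - 6885 = -33807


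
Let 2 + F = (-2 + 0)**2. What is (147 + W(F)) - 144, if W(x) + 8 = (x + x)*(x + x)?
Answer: 11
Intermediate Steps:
F = 2 (F = -2 + (-2 + 0)**2 = -2 + (-2)**2 = -2 + 4 = 2)
W(x) = -8 + 4*x**2 (W(x) = -8 + (x + x)*(x + x) = -8 + (2*x)*(2*x) = -8 + 4*x**2)
(147 + W(F)) - 144 = (147 + (-8 + 4*2**2)) - 144 = (147 + (-8 + 4*4)) - 144 = (147 + (-8 + 16)) - 144 = (147 + 8) - 144 = 155 - 144 = 11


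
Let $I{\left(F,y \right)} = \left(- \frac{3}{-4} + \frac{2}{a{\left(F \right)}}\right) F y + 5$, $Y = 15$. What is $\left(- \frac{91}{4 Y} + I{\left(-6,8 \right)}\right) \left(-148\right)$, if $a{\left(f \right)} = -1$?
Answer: $- \frac{140933}{15} \approx -9395.5$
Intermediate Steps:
$I{\left(F,y \right)} = 5 - \frac{5 F y}{4}$ ($I{\left(F,y \right)} = \left(- \frac{3}{-4} + \frac{2}{-1}\right) F y + 5 = \left(\left(-3\right) \left(- \frac{1}{4}\right) + 2 \left(-1\right)\right) F y + 5 = \left(\frac{3}{4} - 2\right) F y + 5 = - \frac{5 F}{4} y + 5 = - \frac{5 F y}{4} + 5 = 5 - \frac{5 F y}{4}$)
$\left(- \frac{91}{4 Y} + I{\left(-6,8 \right)}\right) \left(-148\right) = \left(- \frac{91}{4 \cdot 15} - \left(-5 - 60\right)\right) \left(-148\right) = \left(- \frac{91}{60} + \left(5 + 60\right)\right) \left(-148\right) = \left(\left(-91\right) \frac{1}{60} + 65\right) \left(-148\right) = \left(- \frac{91}{60} + 65\right) \left(-148\right) = \frac{3809}{60} \left(-148\right) = - \frac{140933}{15}$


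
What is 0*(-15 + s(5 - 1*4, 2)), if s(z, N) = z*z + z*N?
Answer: 0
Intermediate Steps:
s(z, N) = z² + N*z
0*(-15 + s(5 - 1*4, 2)) = 0*(-15 + (5 - 1*4)*(2 + (5 - 1*4))) = 0*(-15 + (5 - 4)*(2 + (5 - 4))) = 0*(-15 + 1*(2 + 1)) = 0*(-15 + 1*3) = 0*(-15 + 3) = 0*(-12) = 0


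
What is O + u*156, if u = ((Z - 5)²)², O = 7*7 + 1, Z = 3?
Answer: 2546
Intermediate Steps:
O = 50 (O = 49 + 1 = 50)
u = 16 (u = ((3 - 5)²)² = ((-2)²)² = 4² = 16)
O + u*156 = 50 + 16*156 = 50 + 2496 = 2546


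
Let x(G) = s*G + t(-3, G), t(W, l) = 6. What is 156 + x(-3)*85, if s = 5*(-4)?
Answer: 5766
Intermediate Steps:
s = -20
x(G) = 6 - 20*G (x(G) = -20*G + 6 = 6 - 20*G)
156 + x(-3)*85 = 156 + (6 - 20*(-3))*85 = 156 + (6 + 60)*85 = 156 + 66*85 = 156 + 5610 = 5766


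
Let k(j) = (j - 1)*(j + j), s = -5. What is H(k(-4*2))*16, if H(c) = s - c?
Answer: -2384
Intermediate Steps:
k(j) = 2*j*(-1 + j) (k(j) = (-1 + j)*(2*j) = 2*j*(-1 + j))
H(c) = -5 - c
H(k(-4*2))*16 = (-5 - 2*(-4*2)*(-1 - 4*2))*16 = (-5 - 2*(-8)*(-1 - 8))*16 = (-5 - 2*(-8)*(-9))*16 = (-5 - 1*144)*16 = (-5 - 144)*16 = -149*16 = -2384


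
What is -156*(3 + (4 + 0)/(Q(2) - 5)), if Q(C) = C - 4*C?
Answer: -4524/11 ≈ -411.27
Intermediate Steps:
Q(C) = -3*C
-156*(3 + (4 + 0)/(Q(2) - 5)) = -156*(3 + (4 + 0)/(-3*2 - 5)) = -156*(3 + 4/(-6 - 5)) = -156*(3 + 4/(-11)) = -156*(3 + 4*(-1/11)) = -156*(3 - 4/11) = -156*29/11 = -13*348/11 = -4524/11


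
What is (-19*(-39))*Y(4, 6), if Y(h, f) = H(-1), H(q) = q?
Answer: -741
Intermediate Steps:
Y(h, f) = -1
(-19*(-39))*Y(4, 6) = -19*(-39)*(-1) = 741*(-1) = -741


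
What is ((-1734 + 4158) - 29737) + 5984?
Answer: -21329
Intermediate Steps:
((-1734 + 4158) - 29737) + 5984 = (2424 - 29737) + 5984 = -27313 + 5984 = -21329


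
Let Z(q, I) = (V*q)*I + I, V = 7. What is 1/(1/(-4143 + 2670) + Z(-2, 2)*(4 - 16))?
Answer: 1473/459575 ≈ 0.0032051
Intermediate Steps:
Z(q, I) = I + 7*I*q (Z(q, I) = (7*q)*I + I = 7*I*q + I = I + 7*I*q)
1/(1/(-4143 + 2670) + Z(-2, 2)*(4 - 16)) = 1/(1/(-4143 + 2670) + (2*(1 + 7*(-2)))*(4 - 16)) = 1/(1/(-1473) + (2*(1 - 14))*(-12)) = 1/(-1/1473 + (2*(-13))*(-12)) = 1/(-1/1473 - 26*(-12)) = 1/(-1/1473 + 312) = 1/(459575/1473) = 1473/459575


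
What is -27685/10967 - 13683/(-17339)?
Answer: -329968754/190156813 ≈ -1.7352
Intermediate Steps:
-27685/10967 - 13683/(-17339) = -27685*1/10967 - 13683*(-1/17339) = -27685/10967 + 13683/17339 = -329968754/190156813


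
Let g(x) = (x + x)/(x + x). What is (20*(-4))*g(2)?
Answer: -80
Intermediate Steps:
g(x) = 1 (g(x) = (2*x)/((2*x)) = (2*x)*(1/(2*x)) = 1)
(20*(-4))*g(2) = (20*(-4))*1 = -80*1 = -80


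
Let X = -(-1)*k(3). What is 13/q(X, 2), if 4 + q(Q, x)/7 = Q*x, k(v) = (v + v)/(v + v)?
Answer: -13/14 ≈ -0.92857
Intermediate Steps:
k(v) = 1 (k(v) = (2*v)/((2*v)) = (2*v)*(1/(2*v)) = 1)
X = 1 (X = -(-1) = -1*(-1) = 1)
q(Q, x) = -28 + 7*Q*x (q(Q, x) = -28 + 7*(Q*x) = -28 + 7*Q*x)
13/q(X, 2) = 13/(-28 + 7*1*2) = 13/(-28 + 14) = 13/(-14) = 13*(-1/14) = -13/14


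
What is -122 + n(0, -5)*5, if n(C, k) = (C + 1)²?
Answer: -117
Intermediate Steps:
n(C, k) = (1 + C)²
-122 + n(0, -5)*5 = -122 + (1 + 0)²*5 = -122 + 1²*5 = -122 + 1*5 = -122 + 5 = -117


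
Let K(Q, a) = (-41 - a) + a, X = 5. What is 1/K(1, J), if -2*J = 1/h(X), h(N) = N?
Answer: -1/41 ≈ -0.024390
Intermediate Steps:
J = -⅒ (J = -½/5 = -½*⅕ = -⅒ ≈ -0.10000)
K(Q, a) = -41
1/K(1, J) = 1/(-41) = -1/41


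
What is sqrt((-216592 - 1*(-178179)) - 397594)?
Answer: I*sqrt(436007) ≈ 660.31*I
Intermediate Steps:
sqrt((-216592 - 1*(-178179)) - 397594) = sqrt((-216592 + 178179) - 397594) = sqrt(-38413 - 397594) = sqrt(-436007) = I*sqrt(436007)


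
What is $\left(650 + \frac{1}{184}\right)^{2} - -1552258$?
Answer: $\frac{66857646049}{33856} \approx 1.9748 \cdot 10^{6}$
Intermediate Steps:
$\left(650 + \frac{1}{184}\right)^{2} - -1552258 = \left(650 + \frac{1}{184}\right)^{2} + 1552258 = \left(\frac{119601}{184}\right)^{2} + 1552258 = \frac{14304399201}{33856} + 1552258 = \frac{66857646049}{33856}$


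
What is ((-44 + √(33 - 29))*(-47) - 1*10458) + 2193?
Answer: -6291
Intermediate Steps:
((-44 + √(33 - 29))*(-47) - 1*10458) + 2193 = ((-44 + √4)*(-47) - 10458) + 2193 = ((-44 + 2)*(-47) - 10458) + 2193 = (-42*(-47) - 10458) + 2193 = (1974 - 10458) + 2193 = -8484 + 2193 = -6291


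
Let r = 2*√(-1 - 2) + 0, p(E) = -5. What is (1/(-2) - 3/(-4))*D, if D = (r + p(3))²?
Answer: 13/4 - 5*I*√3 ≈ 3.25 - 8.6602*I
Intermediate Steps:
r = 2*I*√3 (r = 2*√(-3) + 0 = 2*(I*√3) + 0 = 2*I*√3 + 0 = 2*I*√3 ≈ 3.4641*I)
D = (-5 + 2*I*√3)² (D = (2*I*√3 - 5)² = (-5 + 2*I*√3)² ≈ 13.0 - 34.641*I)
(1/(-2) - 3/(-4))*D = (1/(-2) - 3/(-4))*(13 - 20*I*√3) = (1*(-½) - 3*(-¼))*(13 - 20*I*√3) = (-½ + ¾)*(13 - 20*I*√3) = (13 - 20*I*√3)/4 = 13/4 - 5*I*√3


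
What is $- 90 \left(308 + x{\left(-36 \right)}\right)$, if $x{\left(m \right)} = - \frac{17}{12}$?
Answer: $- \frac{55185}{2} \approx -27593.0$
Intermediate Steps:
$x{\left(m \right)} = - \frac{17}{12}$ ($x{\left(m \right)} = \left(-17\right) \frac{1}{12} = - \frac{17}{12}$)
$- 90 \left(308 + x{\left(-36 \right)}\right) = - 90 \left(308 - \frac{17}{12}\right) = \left(-90\right) \frac{3679}{12} = - \frac{55185}{2}$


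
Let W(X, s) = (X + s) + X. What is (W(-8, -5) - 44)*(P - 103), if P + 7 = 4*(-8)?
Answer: 9230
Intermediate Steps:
W(X, s) = s + 2*X
P = -39 (P = -7 + 4*(-8) = -7 - 32 = -39)
(W(-8, -5) - 44)*(P - 103) = ((-5 + 2*(-8)) - 44)*(-39 - 103) = ((-5 - 16) - 44)*(-142) = (-21 - 44)*(-142) = -65*(-142) = 9230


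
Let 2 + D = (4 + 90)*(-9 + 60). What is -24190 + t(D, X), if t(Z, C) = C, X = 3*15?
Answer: -24145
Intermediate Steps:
X = 45
D = 4792 (D = -2 + (4 + 90)*(-9 + 60) = -2 + 94*51 = -2 + 4794 = 4792)
-24190 + t(D, X) = -24190 + 45 = -24145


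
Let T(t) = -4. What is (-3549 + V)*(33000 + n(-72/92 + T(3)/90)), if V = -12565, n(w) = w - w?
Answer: -531762000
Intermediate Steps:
n(w) = 0
(-3549 + V)*(33000 + n(-72/92 + T(3)/90)) = (-3549 - 12565)*(33000 + 0) = -16114*33000 = -531762000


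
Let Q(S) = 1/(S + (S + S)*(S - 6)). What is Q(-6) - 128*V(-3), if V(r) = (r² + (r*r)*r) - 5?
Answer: 406273/138 ≈ 2944.0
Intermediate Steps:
Q(S) = 1/(S + 2*S*(-6 + S)) (Q(S) = 1/(S + (2*S)*(-6 + S)) = 1/(S + 2*S*(-6 + S)))
V(r) = -5 + r² + r³ (V(r) = (r² + r²*r) - 5 = (r² + r³) - 5 = -5 + r² + r³)
Q(-6) - 128*V(-3) = 1/((-6)*(-11 + 2*(-6))) - 128*(-5 + (-3)² + (-3)³) = -1/(6*(-11 - 12)) - 128*(-5 + 9 - 27) = -⅙/(-23) - 128*(-23) = -⅙*(-1/23) + 2944 = 1/138 + 2944 = 406273/138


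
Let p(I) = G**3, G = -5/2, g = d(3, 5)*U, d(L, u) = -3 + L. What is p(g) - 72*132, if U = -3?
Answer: -76157/8 ≈ -9519.6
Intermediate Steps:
g = 0 (g = (-3 + 3)*(-3) = 0*(-3) = 0)
G = -5/2 (G = -5*1/2 = -5/2 ≈ -2.5000)
p(I) = -125/8 (p(I) = (-5/2)**3 = -125/8)
p(g) - 72*132 = -125/8 - 72*132 = -125/8 - 9504 = -76157/8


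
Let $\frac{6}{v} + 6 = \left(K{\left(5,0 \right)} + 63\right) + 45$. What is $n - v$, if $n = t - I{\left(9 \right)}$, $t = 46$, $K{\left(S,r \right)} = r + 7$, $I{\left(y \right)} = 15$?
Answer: $\frac{3373}{109} \approx 30.945$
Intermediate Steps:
$K{\left(S,r \right)} = 7 + r$
$v = \frac{6}{109}$ ($v = \frac{6}{-6 + \left(\left(\left(7 + 0\right) + 63\right) + 45\right)} = \frac{6}{-6 + \left(\left(7 + 63\right) + 45\right)} = \frac{6}{-6 + \left(70 + 45\right)} = \frac{6}{-6 + 115} = \frac{6}{109} \approx 0.055046$)
$n = 31$ ($n = 46 - 15 = 31$)
$n - v = 31 - \frac{6}{109} = \frac{3373}{109}$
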